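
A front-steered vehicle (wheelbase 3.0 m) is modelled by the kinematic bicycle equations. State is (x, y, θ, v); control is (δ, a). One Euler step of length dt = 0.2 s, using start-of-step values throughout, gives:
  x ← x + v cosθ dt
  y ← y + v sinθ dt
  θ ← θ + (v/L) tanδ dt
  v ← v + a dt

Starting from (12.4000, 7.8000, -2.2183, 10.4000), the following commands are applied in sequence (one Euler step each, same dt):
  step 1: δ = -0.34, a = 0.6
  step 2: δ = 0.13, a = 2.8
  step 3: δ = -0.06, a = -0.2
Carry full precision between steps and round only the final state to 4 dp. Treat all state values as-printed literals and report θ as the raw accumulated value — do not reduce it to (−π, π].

after step 1 (δ=-0.34, a=0.6): (11.145350, 6.141009, -2.463558, 10.520000)
after step 2 (δ=0.13, a=2.8): (9.506740, 4.821245, -2.371867, 11.080000)
after step 3 (δ=-0.06, a=-0.2): (7.915427, 3.279046, -2.416240, 11.040000)

(7.9154, 3.2790, -2.4162, 11.0400)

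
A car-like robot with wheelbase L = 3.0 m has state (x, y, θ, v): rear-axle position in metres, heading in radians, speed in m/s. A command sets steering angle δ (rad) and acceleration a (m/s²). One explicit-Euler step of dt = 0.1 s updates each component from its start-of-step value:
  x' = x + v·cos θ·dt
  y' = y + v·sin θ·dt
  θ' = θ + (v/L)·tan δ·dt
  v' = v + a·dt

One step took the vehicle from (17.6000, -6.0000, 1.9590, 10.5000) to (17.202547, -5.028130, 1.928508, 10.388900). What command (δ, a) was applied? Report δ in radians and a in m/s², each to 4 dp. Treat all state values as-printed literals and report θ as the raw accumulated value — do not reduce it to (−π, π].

δ = -0.0869, a = -1.1110

a = (v'−v)/dt = (-0.111100)/0.1 = -1.1110
Δθ = θ'−θ = -0.030492;  (v·dt/L) = 10.5000·0.1/3.0 = 0.350000
tan δ = Δθ·L/(v·dt) = -0.087120  →  δ = -0.0869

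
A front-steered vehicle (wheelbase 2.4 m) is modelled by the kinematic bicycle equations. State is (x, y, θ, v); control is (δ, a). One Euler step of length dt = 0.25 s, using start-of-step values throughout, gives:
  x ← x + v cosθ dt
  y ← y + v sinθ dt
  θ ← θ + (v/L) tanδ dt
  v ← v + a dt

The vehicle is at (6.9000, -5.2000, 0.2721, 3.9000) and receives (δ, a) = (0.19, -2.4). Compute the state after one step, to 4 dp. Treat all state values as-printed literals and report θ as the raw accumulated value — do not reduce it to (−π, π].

(7.8391, -4.9380, 0.3502, 3.3000)

x' = 6.9000 + 3.9000·cos(0.2721)·0.25 = 7.8391
y' = -5.2000 + 3.9000·sin(0.2721)·0.25 = -4.9380
θ' = 0.2721 + (3.9000/2.4)·tan(0.19)·0.25 = 0.3502
v' = 3.9000 − 2.4000·0.25 = 3.3000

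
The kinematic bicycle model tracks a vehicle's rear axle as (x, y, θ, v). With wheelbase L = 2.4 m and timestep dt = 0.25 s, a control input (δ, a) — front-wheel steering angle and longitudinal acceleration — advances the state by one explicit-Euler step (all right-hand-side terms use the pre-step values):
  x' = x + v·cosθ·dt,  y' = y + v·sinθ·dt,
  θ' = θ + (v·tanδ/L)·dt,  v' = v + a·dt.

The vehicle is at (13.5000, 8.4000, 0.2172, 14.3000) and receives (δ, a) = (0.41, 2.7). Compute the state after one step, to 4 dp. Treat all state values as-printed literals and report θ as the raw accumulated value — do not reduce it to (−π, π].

x' = 13.5000 + 14.3000·cos(0.2172)·0.25 = 16.9910
y' = 8.4000 + 14.3000·sin(0.2172)·0.25 = 9.1704
θ' = 0.2172 + (14.3000/2.4)·tan(0.41)·0.25 = 0.8646
v' = 14.3000 + 2.7000·0.25 = 14.9750

(16.9910, 9.1704, 0.8646, 14.9750)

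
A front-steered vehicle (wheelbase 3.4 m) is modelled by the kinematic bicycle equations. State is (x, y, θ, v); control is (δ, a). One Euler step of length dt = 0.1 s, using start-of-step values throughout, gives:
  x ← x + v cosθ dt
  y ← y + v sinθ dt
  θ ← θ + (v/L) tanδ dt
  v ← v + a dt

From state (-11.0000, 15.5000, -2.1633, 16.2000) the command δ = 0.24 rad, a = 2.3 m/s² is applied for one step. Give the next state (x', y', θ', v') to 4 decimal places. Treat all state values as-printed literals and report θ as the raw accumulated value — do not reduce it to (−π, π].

(-11.9047, 14.1561, -2.0467, 16.4300)

x' = -11.0000 + 16.2000·cos(-2.1633)·0.1 = -11.9047
y' = 15.5000 + 16.2000·sin(-2.1633)·0.1 = 14.1561
θ' = -2.1633 + (16.2000/3.4)·tan(0.24)·0.1 = -2.0467
v' = 16.2000 + 2.3000·0.1 = 16.4300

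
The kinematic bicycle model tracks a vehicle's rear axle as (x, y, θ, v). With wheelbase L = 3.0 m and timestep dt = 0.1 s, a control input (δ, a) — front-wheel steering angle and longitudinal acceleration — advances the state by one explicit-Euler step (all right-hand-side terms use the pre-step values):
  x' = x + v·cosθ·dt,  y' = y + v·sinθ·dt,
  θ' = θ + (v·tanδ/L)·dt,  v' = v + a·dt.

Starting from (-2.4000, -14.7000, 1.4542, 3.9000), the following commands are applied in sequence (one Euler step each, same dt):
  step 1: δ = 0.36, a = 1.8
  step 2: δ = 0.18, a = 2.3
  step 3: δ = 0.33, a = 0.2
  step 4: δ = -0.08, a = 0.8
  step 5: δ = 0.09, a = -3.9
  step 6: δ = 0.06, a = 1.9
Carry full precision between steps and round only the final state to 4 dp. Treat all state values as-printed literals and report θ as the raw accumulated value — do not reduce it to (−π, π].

(-2.3122, -12.1990, 1.5868, 4.2100)

after step 1 (δ=0.36, a=1.8): (-2.354630, -14.312648, 1.503132, 4.080000)
after step 2 (δ=0.18, a=2.3): (-2.327045, -13.905582, 1.527880, 4.310000)
after step 3 (δ=0.33, a=0.2): (-2.308553, -13.474978, 1.577090, 4.330000)
after step 4 (δ=-0.08, a=0.8): (-2.311278, -13.041987, 1.565518, 4.410000)
after step 5 (δ=0.09, a=-3.9): (-2.308951, -12.600993, 1.578784, 4.020000)
after step 6 (δ=0.06, a=1.9): (-2.312162, -12.199006, 1.586834, 4.210000)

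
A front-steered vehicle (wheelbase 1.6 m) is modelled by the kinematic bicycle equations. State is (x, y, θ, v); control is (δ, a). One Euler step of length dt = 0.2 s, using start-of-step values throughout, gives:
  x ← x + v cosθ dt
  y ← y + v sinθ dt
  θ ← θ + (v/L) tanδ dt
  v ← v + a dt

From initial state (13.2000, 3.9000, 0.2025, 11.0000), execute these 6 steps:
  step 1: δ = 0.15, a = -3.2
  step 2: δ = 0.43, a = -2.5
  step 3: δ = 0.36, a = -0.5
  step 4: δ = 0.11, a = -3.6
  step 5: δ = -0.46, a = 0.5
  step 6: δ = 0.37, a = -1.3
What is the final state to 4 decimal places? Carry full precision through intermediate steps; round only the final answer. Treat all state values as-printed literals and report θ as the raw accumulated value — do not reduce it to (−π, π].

(19.3761, 12.1609, 1.4862, 8.8800)

after step 1 (δ=0.15, a=-3.2): (15.355047, 4.342462, 0.410311, 10.360000)
after step 2 (δ=0.43, a=-2.5): (17.255065, 5.168971, 1.004225, 9.860000)
after step 3 (δ=0.36, a=-0.5): (18.313520, 6.832839, 1.468142, 9.760000)
after step 4 (δ=0.11, a=-3.6): (18.513550, 8.774563, 1.602886, 9.040000)
after step 5 (δ=-0.46, a=0.5): (18.455543, 10.581632, 1.043028, 9.140000)
after step 6 (δ=0.37, a=-1.3): (19.376135, 12.160902, 1.486162, 8.880000)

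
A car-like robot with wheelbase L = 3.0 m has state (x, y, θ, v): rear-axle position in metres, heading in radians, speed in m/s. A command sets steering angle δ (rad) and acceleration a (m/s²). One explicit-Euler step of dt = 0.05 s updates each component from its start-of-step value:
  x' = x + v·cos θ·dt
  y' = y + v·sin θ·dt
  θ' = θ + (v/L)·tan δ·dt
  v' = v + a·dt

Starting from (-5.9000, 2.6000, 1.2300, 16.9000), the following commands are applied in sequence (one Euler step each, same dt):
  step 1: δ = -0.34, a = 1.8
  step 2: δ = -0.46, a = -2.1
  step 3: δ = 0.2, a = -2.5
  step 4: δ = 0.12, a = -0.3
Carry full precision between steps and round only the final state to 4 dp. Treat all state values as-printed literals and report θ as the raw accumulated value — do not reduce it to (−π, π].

after step 1 (δ=-0.34, a=1.8): (-5.617569, 3.396403, 1.130364, 16.990000)
after step 2 (δ=-0.46, a=-2.1): (-5.255401, 4.164833, 0.990070, 16.885000)
after step 3 (δ=0.2, a=-2.5): (-4.792219, 4.870680, 1.047116, 16.760000)
after step 4 (δ=0.12, a=-0.3): (-4.373160, 5.596375, 1.080797, 16.745000)

(-4.3732, 5.5964, 1.0808, 16.7450)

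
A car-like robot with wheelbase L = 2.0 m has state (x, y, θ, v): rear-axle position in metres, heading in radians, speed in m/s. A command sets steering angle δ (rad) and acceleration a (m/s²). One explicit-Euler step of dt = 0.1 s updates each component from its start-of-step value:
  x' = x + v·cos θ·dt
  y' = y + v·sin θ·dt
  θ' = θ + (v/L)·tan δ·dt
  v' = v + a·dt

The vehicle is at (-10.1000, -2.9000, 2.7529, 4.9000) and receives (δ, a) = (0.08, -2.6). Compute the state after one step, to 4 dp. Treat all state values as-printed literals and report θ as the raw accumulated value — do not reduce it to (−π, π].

x' = -10.1000 + 4.9000·cos(2.7529)·0.1 = -10.5534
y' = -2.9000 + 4.9000·sin(2.7529)·0.1 = -2.7143
θ' = 2.7529 + (4.9000/2.0)·tan(0.08)·0.1 = 2.7725
v' = 4.9000 − 2.6000·0.1 = 4.6400

(-10.5534, -2.7143, 2.7725, 4.6400)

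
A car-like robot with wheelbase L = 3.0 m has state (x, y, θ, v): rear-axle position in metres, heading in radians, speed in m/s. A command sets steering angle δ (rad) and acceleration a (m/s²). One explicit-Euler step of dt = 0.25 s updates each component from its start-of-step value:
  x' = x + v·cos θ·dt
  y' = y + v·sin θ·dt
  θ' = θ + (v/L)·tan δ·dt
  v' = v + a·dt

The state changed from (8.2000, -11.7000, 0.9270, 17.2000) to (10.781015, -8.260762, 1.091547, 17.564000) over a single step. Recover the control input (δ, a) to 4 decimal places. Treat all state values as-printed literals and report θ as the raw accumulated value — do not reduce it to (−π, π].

a = (v'−v)/dt = (0.364000)/0.25 = 1.4560
Δθ = θ'−θ = 0.164547;  (v·dt/L) = 17.2000·0.25/3.0 = 1.433333
tan δ = Δθ·L/(v·dt) = 0.114800  →  δ = 0.1143

δ = 0.1143, a = 1.4560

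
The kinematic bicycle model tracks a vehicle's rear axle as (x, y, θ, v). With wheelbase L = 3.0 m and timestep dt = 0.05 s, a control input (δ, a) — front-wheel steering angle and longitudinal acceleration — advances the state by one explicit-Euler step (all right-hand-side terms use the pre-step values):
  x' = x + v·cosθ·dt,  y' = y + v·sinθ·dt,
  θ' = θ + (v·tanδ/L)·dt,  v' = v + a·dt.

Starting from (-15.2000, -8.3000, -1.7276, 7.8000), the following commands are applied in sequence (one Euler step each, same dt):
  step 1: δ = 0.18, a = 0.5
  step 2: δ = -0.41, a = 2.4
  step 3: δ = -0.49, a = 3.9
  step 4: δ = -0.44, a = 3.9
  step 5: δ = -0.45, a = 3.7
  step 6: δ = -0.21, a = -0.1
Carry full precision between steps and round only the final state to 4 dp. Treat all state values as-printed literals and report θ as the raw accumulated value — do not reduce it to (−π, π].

after step 1 (δ=0.18, a=0.5): (-15.260903, -8.685215, -1.703944, 7.825000)
after step 2 (δ=-0.41, a=2.4): (-15.312843, -9.073002, -1.760627, 7.945000)
after step 3 (δ=-0.49, a=3.9): (-15.387802, -9.463116, -1.831257, 8.140000)
after step 4 (δ=-0.44, a=3.9): (-15.492614, -9.856389, -1.895126, 8.335000)
after step 5 (δ=-0.45, a=3.7): (-15.625421, -10.251411, -1.962230, 8.520000)
after step 6 (δ=-0.21, a=-0.1): (-15.787947, -10.645190, -1.992496, 8.515000)

(-15.7879, -10.6452, -1.9925, 8.5150)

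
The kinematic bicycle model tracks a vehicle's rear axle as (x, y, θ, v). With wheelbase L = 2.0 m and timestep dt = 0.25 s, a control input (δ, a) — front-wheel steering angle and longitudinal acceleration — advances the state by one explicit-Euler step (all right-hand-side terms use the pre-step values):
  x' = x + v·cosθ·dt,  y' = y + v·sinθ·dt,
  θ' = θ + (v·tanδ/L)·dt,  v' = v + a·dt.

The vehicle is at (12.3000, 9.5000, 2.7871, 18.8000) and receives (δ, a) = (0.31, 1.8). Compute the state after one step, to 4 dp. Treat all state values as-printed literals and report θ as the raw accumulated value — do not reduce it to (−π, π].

x' = 12.3000 + 18.8000·cos(2.7871)·0.25 = 7.8922
y' = 9.5000 + 18.8000·sin(2.7871)·0.25 = 11.1314
θ' = 2.7871 + (18.8000/2.0)·tan(0.31)·0.25 = 3.5399
v' = 18.8000 + 1.8000·0.25 = 19.2500

(7.8922, 11.1314, 3.5399, 19.2500)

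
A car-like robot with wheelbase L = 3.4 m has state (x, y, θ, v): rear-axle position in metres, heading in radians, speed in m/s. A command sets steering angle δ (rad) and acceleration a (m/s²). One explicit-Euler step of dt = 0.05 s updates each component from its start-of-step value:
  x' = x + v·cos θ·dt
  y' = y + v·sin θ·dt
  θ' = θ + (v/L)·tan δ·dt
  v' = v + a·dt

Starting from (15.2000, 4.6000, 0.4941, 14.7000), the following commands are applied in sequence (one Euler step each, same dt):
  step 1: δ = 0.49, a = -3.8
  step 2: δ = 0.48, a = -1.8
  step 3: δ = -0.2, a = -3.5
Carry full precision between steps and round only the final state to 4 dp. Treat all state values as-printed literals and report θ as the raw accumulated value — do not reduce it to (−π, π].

after step 1 (δ=0.49, a=-3.8): (15.847091, 4.948566, 0.609406, 14.510000)
after step 2 (δ=0.48, a=-1.8): (16.441992, 5.363828, 0.720495, 14.420000)
after step 3 (δ=-0.2, a=-3.5): (16.983809, 5.839513, 0.677509, 14.245000)

(16.9838, 5.8395, 0.6775, 14.2450)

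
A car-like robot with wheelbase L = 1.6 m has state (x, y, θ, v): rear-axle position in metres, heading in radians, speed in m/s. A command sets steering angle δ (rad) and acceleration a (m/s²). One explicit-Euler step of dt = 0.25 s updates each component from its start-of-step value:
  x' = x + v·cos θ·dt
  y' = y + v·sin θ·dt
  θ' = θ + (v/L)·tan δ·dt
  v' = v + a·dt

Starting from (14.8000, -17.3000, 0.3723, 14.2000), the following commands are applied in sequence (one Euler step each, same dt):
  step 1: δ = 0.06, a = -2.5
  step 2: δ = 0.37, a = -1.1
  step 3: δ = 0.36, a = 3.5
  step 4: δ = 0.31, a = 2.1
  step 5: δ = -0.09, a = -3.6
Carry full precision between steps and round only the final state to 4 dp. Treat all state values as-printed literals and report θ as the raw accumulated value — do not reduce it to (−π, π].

after step 1 (δ=0.06, a=-2.5): (18.106801, -16.008656, 0.505585, 13.575000)
after step 2 (δ=0.37, a=-1.1): (21.075963, -14.364997, 1.328279, 13.300000)
after step 3 (δ=0.36, a=3.5): (21.874452, -11.137298, 2.110491, 14.175000)
after step 4 (δ=0.31, a=2.1): (20.053410, -8.097238, 2.819967, 14.700000)
after step 5 (δ=-0.09, a=-3.6): (16.566854, -6.935535, 2.612688, 13.800000)

(16.5669, -6.9355, 2.6127, 13.8000)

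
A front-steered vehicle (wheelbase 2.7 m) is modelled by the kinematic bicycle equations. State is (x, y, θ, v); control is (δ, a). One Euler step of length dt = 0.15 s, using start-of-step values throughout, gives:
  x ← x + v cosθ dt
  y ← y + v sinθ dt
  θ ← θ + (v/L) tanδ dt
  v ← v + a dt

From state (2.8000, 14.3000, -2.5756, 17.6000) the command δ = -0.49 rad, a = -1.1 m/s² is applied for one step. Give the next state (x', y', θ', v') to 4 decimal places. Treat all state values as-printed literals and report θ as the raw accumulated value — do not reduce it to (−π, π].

(0.5717, 12.8843, -3.0971, 17.4350)

x' = 2.8000 + 17.6000·cos(-2.5756)·0.15 = 0.5717
y' = 14.3000 + 17.6000·sin(-2.5756)·0.15 = 12.8843
θ' = -2.5756 + (17.6000/2.7)·tan(-0.49)·0.15 = -3.0971
v' = 17.6000 − 1.1000·0.15 = 17.4350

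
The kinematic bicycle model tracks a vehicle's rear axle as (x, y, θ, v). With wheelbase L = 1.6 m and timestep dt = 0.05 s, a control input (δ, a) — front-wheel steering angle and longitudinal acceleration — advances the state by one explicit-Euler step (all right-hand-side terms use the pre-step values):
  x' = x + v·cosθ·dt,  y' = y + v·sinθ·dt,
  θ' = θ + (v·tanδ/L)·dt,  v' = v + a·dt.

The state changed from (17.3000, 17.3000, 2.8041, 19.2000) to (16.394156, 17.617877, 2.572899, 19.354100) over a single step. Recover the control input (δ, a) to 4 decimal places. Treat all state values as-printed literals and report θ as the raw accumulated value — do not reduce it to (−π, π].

δ = -0.3678, a = 3.0820

a = (v'−v)/dt = (0.154100)/0.05 = 3.0820
Δθ = θ'−θ = -0.231201;  (v·dt/L) = 19.2000·0.05/1.6 = 0.600000
tan δ = Δθ·L/(v·dt) = -0.385335  →  δ = -0.3678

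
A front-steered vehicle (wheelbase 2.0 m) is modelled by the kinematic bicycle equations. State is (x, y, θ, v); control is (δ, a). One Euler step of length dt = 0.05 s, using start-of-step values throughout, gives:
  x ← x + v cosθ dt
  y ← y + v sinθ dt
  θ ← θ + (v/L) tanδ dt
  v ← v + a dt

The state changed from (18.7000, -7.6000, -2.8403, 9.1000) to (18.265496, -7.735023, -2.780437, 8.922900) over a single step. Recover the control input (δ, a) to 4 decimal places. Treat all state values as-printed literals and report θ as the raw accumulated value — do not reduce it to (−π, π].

δ = 0.2573, a = -3.5420

a = (v'−v)/dt = (-0.177100)/0.05 = -3.5420
Δθ = θ'−θ = 0.059863;  (v·dt/L) = 9.1000·0.05/2.0 = 0.227500
tan δ = Δθ·L/(v·dt) = 0.263134  →  δ = 0.2573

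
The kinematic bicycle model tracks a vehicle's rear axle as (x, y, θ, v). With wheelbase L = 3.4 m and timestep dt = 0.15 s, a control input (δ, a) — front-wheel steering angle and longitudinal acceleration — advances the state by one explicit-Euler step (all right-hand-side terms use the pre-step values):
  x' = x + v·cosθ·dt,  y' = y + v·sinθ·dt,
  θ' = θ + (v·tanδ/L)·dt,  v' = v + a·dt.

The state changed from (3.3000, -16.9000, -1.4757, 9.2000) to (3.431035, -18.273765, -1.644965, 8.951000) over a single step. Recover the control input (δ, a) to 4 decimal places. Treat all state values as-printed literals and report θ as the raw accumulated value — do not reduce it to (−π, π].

a = (v'−v)/dt = (-0.249000)/0.15 = -1.6600
Δθ = θ'−θ = -0.169265;  (v·dt/L) = 9.2000·0.15/3.4 = 0.405882
tan δ = Δθ·L/(v·dt) = -0.417030  →  δ = -0.3951

δ = -0.3951, a = -1.6600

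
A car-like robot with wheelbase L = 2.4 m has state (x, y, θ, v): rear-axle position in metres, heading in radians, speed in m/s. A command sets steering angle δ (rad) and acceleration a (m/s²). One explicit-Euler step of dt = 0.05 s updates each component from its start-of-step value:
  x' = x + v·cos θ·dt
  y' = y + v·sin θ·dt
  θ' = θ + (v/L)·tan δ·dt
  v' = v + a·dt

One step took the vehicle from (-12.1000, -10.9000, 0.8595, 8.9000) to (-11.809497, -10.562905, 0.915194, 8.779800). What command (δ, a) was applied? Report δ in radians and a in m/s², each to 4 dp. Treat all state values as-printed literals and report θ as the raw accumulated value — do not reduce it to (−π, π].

a = (v'−v)/dt = (-0.120200)/0.05 = -2.4040
Δθ = θ'−θ = 0.055694;  (v·dt/L) = 8.9000·0.05/2.4 = 0.185417
tan δ = Δθ·L/(v·dt) = 0.300372  →  δ = 0.2918

δ = 0.2918, a = -2.4040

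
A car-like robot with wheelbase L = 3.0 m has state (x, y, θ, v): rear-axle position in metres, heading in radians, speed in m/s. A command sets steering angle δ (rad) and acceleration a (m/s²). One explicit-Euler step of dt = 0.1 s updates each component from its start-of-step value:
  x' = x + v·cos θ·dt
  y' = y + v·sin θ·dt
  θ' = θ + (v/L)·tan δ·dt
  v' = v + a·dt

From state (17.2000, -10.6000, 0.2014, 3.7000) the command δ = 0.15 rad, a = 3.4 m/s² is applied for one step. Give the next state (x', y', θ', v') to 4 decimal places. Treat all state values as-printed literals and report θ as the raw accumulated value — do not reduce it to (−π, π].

x' = 17.2000 + 3.7000·cos(0.2014)·0.1 = 17.5625
y' = -10.6000 + 3.7000·sin(0.2014)·0.1 = -10.5260
θ' = 0.2014 + (3.7000/3.0)·tan(0.15)·0.1 = 0.2200
v' = 3.7000 + 3.4000·0.1 = 4.0400

(17.5625, -10.5260, 0.2200, 4.0400)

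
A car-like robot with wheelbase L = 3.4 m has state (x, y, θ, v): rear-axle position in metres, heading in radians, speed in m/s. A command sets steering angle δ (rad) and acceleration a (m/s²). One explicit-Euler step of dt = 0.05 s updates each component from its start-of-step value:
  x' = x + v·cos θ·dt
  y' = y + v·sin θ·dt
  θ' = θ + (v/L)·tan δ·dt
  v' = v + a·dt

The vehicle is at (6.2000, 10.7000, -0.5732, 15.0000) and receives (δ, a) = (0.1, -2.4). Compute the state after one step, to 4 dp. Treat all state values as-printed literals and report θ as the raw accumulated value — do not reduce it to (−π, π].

(6.8301, 10.2933, -0.5511, 14.8800)

x' = 6.2000 + 15.0000·cos(-0.5732)·0.05 = 6.8301
y' = 10.7000 + 15.0000·sin(-0.5732)·0.05 = 10.2933
θ' = -0.5732 + (15.0000/3.4)·tan(0.1)·0.05 = -0.5511
v' = 15.0000 − 2.4000·0.05 = 14.8800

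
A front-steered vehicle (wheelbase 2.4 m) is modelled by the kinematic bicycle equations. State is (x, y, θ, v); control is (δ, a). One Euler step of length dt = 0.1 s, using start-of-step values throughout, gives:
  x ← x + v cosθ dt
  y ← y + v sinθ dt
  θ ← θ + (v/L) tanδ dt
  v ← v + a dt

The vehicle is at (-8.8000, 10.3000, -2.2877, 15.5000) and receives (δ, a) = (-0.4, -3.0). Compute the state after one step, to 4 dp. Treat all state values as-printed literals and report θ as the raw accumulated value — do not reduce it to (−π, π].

(-9.8184, 9.1315, -2.5608, 15.2000)

x' = -8.8000 + 15.5000·cos(-2.2877)·0.1 = -9.8184
y' = 10.3000 + 15.5000·sin(-2.2877)·0.1 = 9.1315
θ' = -2.2877 + (15.5000/2.4)·tan(-0.4)·0.1 = -2.5608
v' = 15.5000 − 3.0000·0.1 = 15.2000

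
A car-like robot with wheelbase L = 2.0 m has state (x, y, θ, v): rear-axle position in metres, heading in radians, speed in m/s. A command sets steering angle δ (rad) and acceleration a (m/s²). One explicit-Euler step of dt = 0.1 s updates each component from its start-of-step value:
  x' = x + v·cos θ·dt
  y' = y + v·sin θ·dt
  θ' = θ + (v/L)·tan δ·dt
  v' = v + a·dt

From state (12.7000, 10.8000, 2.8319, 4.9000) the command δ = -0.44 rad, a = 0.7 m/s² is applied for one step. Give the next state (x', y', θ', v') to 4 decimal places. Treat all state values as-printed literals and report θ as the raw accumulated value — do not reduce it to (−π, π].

x' = 12.7000 + 4.9000·cos(2.8319)·0.1 = 12.2333
y' = 10.8000 + 4.9000·sin(2.8319)·0.1 = 10.9493
θ' = 2.8319 + (4.9000/2.0)·tan(-0.44)·0.1 = 2.7166
v' = 4.9000 + 0.7000·0.1 = 4.9700

(12.2333, 10.9493, 2.7166, 4.9700)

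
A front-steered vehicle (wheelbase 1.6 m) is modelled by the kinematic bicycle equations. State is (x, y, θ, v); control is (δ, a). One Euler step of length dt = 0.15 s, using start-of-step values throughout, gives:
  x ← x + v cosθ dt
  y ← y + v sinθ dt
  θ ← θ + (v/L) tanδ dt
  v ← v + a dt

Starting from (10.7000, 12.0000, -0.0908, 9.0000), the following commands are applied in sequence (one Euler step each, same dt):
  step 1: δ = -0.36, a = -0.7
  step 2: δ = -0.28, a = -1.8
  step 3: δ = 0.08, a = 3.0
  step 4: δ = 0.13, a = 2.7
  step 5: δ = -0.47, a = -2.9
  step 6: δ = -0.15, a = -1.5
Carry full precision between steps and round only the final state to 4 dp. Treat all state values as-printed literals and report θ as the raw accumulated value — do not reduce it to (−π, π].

after step 1 (δ=-0.36, a=-0.7): (12.044439, 11.877588, -0.408390, 8.895000)
after step 2 (δ=-0.28, a=-1.8): (13.268962, 11.347715, -0.648183, 8.625000)
after step 3 (δ=0.08, a=3.0): (14.300316, 10.566627, -0.583357, 9.075000)
after step 4 (δ=0.13, a=2.7): (15.436440, 9.816811, -0.472129, 9.480000)
after step 5 (δ=-0.47, a=-2.9): (16.702876, 9.170110, -0.923583, 9.045000)
after step 6 (δ=-0.15, a=-1.5): (17.520950, 8.087739, -1.051741, 8.820000)

(17.5209, 8.0877, -1.0517, 8.8200)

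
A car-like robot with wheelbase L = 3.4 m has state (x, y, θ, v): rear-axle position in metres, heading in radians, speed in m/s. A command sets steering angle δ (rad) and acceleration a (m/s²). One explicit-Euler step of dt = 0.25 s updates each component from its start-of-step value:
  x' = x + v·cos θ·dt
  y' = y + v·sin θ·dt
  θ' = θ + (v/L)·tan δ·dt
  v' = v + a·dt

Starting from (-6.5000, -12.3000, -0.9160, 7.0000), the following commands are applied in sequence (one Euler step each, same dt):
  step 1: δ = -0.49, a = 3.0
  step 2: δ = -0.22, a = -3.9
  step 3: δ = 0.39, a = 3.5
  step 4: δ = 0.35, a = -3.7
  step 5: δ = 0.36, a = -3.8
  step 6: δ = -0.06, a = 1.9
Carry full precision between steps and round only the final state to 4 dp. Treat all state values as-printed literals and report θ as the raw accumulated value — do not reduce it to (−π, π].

after step 1 (δ=-0.49, a=3.0): (-5.434254, -13.688051, -1.190538, 7.750000)
after step 2 (δ=-0.22, a=-3.9): (-4.715131, -15.487153, -1.317968, 6.775000)
after step 3 (δ=0.39, a=3.5): (-4.291451, -17.127057, -1.113196, 7.650000)
after step 4 (δ=0.35, a=-3.7): (-3.446515, -18.842790, -0.907868, 6.725000)
after step 5 (δ=0.36, a=-3.8): (-2.411828, -20.167940, -0.721742, 5.775000)
after step 6 (δ=-0.06, a=1.9): (-1.328068, -21.121816, -0.747251, 6.250000)

(-1.3281, -21.1218, -0.7473, 6.2500)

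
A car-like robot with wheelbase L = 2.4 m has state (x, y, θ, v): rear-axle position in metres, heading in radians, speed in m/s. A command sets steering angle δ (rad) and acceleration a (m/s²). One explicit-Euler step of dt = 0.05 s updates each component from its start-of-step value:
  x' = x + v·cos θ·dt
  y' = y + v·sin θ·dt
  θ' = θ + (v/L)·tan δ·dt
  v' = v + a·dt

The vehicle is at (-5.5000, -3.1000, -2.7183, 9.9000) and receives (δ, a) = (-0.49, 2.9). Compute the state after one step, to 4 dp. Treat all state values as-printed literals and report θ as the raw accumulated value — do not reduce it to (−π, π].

(-5.9513, -3.3033, -2.8283, 10.0450)

x' = -5.5000 + 9.9000·cos(-2.7183)·0.05 = -5.9513
y' = -3.1000 + 9.9000·sin(-2.7183)·0.05 = -3.3033
θ' = -2.7183 + (9.9000/2.4)·tan(-0.49)·0.05 = -2.8283
v' = 9.9000 + 2.9000·0.05 = 10.0450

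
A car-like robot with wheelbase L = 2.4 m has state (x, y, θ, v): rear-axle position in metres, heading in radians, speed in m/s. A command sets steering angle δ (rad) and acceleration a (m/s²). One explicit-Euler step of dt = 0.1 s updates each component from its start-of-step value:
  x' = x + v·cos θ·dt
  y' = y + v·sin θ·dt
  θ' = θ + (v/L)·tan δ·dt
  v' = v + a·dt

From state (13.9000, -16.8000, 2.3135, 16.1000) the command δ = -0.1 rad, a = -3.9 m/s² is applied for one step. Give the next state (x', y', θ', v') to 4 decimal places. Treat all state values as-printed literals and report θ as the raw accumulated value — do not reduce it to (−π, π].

x' = 13.9000 + 16.1000·cos(2.3135)·0.1 = 12.8112
y' = -16.8000 + 16.1000·sin(2.3135)·0.1 = -15.6140
θ' = 2.3135 + (16.1000/2.4)·tan(-0.1)·0.1 = 2.2462
v' = 16.1000 − 3.9000·0.1 = 15.7100

(12.8112, -15.6140, 2.2462, 15.7100)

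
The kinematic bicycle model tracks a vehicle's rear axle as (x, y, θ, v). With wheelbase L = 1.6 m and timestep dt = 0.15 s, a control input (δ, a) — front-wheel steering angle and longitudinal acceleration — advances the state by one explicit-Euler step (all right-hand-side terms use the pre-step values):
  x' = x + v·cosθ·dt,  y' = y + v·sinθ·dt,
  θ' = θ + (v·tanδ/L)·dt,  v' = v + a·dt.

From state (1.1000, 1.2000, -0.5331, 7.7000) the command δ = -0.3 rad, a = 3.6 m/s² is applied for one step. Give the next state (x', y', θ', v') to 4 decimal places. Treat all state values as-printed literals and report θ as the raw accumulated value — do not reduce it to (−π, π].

x' = 1.1000 + 7.7000·cos(-0.5331)·0.15 = 2.0947
y' = 1.2000 + 7.7000·sin(-0.5331)·0.15 = 0.6130
θ' = -0.5331 + (7.7000/1.6)·tan(-0.3)·0.15 = -0.7564
v' = 7.7000 + 3.6000·0.15 = 8.2400

(2.0947, 0.6130, -0.7564, 8.2400)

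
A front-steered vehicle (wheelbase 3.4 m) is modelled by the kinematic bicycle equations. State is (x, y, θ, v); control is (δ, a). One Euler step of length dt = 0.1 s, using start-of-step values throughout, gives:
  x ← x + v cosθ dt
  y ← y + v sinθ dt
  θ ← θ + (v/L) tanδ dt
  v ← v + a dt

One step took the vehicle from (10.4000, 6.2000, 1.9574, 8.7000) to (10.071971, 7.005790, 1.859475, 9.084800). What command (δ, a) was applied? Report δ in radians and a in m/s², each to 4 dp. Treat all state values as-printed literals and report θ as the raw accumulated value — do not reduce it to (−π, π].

a = (v'−v)/dt = (0.384800)/0.1 = 3.8480
Δθ = θ'−θ = -0.097925;  (v·dt/L) = 8.7000·0.1/3.4 = 0.255882
tan δ = Δθ·L/(v·dt) = -0.382695  →  δ = -0.3655

δ = -0.3655, a = 3.8480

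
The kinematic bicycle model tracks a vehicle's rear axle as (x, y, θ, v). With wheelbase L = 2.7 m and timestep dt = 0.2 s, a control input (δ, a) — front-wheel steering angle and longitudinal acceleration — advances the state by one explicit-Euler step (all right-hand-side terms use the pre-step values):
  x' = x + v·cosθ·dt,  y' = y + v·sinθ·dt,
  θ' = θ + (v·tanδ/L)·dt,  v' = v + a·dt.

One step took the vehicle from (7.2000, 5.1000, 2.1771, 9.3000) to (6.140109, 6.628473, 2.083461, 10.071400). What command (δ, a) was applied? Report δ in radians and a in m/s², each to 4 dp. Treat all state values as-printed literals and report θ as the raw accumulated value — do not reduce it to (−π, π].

a = (v'−v)/dt = (0.771400)/0.2 = 3.8570
Δθ = θ'−θ = -0.093639;  (v·dt/L) = 9.3000·0.2/2.7 = 0.688889
tan δ = Δθ·L/(v·dt) = -0.135928  →  δ = -0.1351

δ = -0.1351, a = 3.8570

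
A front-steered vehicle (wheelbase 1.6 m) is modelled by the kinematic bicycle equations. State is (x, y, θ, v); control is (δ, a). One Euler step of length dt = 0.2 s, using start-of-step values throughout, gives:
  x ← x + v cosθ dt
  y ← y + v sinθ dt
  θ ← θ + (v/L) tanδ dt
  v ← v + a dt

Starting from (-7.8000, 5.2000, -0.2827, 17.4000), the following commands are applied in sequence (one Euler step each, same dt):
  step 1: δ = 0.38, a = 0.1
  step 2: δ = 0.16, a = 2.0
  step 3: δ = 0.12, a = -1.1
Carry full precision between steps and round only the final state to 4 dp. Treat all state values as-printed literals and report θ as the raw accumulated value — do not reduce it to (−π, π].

(0.5540, 9.0288, 1.2060, 17.6000)

after step 1 (δ=0.38, a=0.1): (-4.458136, 4.229256, 0.586023, 17.420000)
after step 2 (δ=0.16, a=2.0): (-1.555452, 6.156088, 0.937426, 17.820000)
after step 3 (δ=0.12, a=-1.1): (0.553953, 9.028806, 1.206017, 17.600000)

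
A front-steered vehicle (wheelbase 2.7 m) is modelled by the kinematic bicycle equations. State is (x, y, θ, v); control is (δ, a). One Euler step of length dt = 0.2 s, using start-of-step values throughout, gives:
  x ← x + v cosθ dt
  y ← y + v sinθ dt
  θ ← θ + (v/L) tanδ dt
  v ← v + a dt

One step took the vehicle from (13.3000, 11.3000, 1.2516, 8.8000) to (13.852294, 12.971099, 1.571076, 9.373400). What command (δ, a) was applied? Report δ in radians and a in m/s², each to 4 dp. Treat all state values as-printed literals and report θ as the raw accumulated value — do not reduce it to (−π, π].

a = (v'−v)/dt = (0.573400)/0.2 = 2.8670
Δθ = θ'−θ = 0.319476;  (v·dt/L) = 8.8000·0.2/2.7 = 0.651852
tan δ = Δθ·L/(v·dt) = 0.490105  →  δ = 0.4557

δ = 0.4557, a = 2.8670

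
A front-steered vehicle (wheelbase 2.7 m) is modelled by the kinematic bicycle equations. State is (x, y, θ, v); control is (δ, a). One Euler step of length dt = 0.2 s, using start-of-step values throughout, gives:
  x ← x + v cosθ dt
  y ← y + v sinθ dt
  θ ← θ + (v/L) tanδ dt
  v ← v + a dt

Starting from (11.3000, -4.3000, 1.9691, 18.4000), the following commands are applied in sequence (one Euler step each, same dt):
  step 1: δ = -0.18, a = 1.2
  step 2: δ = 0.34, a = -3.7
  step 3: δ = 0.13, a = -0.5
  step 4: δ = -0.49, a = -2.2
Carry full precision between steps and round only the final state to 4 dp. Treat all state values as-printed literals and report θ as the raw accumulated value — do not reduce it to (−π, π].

after step 1 (δ=-0.18, a=1.2): (9.872692, -0.908069, 1.721082, 18.640000)
after step 2 (δ=0.34, a=-3.7): (9.314533, 2.777910, 2.209501, 17.900000)
after step 3 (δ=0.13, a=-0.5): (7.180294, 5.652179, 2.382849, 17.800000)
after step 4 (δ=-0.49, a=-2.2): (4.596798, 8.101495, 1.679567, 17.360000)

(4.5968, 8.1015, 1.6796, 17.3600)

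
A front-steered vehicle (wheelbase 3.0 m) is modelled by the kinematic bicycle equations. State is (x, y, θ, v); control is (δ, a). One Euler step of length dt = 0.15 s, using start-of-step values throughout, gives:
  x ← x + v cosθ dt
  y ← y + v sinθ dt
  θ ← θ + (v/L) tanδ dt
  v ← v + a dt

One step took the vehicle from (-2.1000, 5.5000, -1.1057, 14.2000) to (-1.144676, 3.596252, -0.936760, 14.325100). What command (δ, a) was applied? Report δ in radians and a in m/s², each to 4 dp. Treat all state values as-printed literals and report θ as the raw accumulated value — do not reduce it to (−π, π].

δ = 0.2336, a = 0.8340

a = (v'−v)/dt = (0.125100)/0.15 = 0.8340
Δθ = θ'−θ = 0.168940;  (v·dt/L) = 14.2000·0.15/3.0 = 0.710000
tan δ = Δθ·L/(v·dt) = 0.237944  →  δ = 0.2336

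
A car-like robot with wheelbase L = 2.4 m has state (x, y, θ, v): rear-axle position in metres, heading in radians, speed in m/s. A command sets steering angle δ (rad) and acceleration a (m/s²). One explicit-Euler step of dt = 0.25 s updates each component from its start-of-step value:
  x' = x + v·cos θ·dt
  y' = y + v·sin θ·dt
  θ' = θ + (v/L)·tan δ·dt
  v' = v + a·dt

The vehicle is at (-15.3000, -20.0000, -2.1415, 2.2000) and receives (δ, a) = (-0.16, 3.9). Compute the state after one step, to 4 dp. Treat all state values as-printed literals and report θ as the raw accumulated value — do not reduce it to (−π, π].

x' = -15.3000 + 2.2000·cos(-2.1415)·0.25 = -15.5971
y' = -20.0000 + 2.2000·sin(-2.1415)·0.25 = -20.4628
θ' = -2.1415 + (2.2000/2.4)·tan(-0.16)·0.25 = -2.1785
v' = 2.2000 + 3.9000·0.25 = 3.1750

(-15.5971, -20.4628, -2.1785, 3.1750)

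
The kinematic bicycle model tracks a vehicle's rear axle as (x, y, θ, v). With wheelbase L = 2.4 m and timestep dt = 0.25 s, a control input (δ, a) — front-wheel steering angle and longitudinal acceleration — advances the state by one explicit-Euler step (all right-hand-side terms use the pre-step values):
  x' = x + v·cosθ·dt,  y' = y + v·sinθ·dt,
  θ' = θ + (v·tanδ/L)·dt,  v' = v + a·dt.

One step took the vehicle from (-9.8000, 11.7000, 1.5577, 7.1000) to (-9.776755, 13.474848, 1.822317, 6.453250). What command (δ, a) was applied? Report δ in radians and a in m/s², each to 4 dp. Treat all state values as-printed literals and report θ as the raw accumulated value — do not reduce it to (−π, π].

δ = 0.3436, a = -2.5870

a = (v'−v)/dt = (-0.646750)/0.25 = -2.5870
Δθ = θ'−θ = 0.264617;  (v·dt/L) = 7.1000·0.25/2.4 = 0.739583
tan δ = Δθ·L/(v·dt) = 0.357792  →  δ = 0.3436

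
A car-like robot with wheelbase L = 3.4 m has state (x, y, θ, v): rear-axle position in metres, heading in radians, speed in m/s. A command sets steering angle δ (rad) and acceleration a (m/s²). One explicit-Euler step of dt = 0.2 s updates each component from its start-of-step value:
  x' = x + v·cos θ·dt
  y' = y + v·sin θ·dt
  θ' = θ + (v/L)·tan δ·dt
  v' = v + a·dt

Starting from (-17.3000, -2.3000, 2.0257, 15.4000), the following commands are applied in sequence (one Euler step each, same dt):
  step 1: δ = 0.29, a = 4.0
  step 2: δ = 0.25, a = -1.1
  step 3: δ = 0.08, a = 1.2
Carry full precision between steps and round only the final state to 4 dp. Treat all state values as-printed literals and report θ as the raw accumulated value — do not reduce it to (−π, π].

after step 1 (δ=0.29, a=4.0): (-18.653277, 0.466774, 2.296027, 16.200000)
after step 2 (δ=0.25, a=-1.1): (-20.802395, 2.891417, 2.539353, 15.980000)
after step 3 (δ=0.08, a=1.2): (-23.436119, 4.701918, 2.614714, 16.220000)

(-23.4361, 4.7019, 2.6147, 16.2200)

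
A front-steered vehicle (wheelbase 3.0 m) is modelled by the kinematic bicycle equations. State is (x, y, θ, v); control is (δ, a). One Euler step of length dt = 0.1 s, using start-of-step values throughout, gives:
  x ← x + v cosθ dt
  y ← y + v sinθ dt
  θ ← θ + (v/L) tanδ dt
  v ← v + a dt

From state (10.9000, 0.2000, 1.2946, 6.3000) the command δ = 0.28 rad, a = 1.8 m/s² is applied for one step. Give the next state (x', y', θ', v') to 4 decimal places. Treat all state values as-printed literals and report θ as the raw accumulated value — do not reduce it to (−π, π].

(11.0718, 0.8061, 1.3550, 6.4800)

x' = 10.9000 + 6.3000·cos(1.2946)·0.1 = 11.0718
y' = 0.2000 + 6.3000·sin(1.2946)·0.1 = 0.8061
θ' = 1.2946 + (6.3000/3.0)·tan(0.28)·0.1 = 1.3550
v' = 6.3000 + 1.8000·0.1 = 6.4800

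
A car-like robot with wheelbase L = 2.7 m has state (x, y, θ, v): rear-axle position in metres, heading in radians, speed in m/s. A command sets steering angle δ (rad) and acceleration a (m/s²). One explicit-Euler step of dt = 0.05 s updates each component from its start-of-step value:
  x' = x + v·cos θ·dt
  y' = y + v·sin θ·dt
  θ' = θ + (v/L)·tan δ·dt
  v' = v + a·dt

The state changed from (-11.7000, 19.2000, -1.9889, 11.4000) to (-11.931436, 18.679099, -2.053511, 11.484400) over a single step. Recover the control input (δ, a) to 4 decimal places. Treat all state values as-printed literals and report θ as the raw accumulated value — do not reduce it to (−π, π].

a = (v'−v)/dt = (0.084400)/0.05 = 1.6880
Δθ = θ'−θ = -0.064611;  (v·dt/L) = 11.4000·0.05/2.7 = 0.211111
tan δ = Δθ·L/(v·dt) = -0.306052  →  δ = -0.2970

δ = -0.2970, a = 1.6880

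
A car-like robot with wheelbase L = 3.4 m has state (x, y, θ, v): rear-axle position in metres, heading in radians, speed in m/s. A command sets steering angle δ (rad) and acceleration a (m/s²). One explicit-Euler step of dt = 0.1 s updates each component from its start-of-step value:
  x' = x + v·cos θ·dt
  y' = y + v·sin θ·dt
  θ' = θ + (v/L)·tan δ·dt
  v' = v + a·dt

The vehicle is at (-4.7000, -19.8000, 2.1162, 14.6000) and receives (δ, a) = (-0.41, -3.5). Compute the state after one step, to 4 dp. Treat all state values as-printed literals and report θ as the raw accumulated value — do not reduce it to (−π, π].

x' = -4.7000 + 14.6000·cos(2.1162)·0.1 = -5.4574
y' = -19.8000 + 14.6000·sin(2.1162)·0.1 = -18.5518
θ' = 2.1162 + (14.6000/3.4)·tan(-0.41)·0.1 = 1.9296
v' = 14.6000 − 3.5000·0.1 = 14.2500

(-5.4574, -18.5518, 1.9296, 14.2500)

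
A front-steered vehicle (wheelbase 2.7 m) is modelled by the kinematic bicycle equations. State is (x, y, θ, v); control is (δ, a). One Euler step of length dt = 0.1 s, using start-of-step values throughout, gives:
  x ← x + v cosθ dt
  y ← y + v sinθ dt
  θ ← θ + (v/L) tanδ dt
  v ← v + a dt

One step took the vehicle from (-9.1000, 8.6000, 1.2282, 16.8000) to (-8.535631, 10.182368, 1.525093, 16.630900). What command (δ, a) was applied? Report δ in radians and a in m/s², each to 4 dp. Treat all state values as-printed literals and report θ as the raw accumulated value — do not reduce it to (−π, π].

a = (v'−v)/dt = (-0.169100)/0.1 = -1.6910
Δθ = θ'−θ = 0.296893;  (v·dt/L) = 16.8000·0.1/2.7 = 0.622222
tan δ = Δθ·L/(v·dt) = 0.477149  →  δ = 0.4452

δ = 0.4452, a = -1.6910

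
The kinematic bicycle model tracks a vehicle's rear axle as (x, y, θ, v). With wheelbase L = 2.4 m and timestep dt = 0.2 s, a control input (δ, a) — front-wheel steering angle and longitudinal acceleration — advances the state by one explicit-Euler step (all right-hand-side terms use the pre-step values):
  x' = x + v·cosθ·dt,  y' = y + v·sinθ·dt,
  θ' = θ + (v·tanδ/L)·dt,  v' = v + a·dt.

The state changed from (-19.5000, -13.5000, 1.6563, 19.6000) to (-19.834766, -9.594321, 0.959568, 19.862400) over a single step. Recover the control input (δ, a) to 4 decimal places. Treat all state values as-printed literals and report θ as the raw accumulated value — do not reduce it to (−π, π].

δ = -0.4032, a = 1.3120

a = (v'−v)/dt = (0.262400)/0.2 = 1.3120
Δθ = θ'−θ = -0.696732;  (v·dt/L) = 19.6000·0.2/2.4 = 1.633333
tan δ = Δθ·L/(v·dt) = -0.426571  →  δ = -0.4032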